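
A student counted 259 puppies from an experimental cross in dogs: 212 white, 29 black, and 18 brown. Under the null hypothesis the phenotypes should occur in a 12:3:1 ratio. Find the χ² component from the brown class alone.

0.203

Expected counts for N = 259 under a 12:3:1 ratio (total parts = 16):
  white: 259 × 12/16 = 194.25
  black: 259 × 3/16 = 48.5625
  brown: 259 × 1/16 = 16.1875
Contribution of brown: (18 − 16.1875)² / 16.1875 = 0.2029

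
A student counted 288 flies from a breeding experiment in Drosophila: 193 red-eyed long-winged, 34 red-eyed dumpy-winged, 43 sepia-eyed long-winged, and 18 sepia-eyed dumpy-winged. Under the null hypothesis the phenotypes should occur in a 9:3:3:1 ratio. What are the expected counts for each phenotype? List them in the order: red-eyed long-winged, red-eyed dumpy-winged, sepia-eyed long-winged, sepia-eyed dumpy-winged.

162, 54, 54, 18

Total ratio parts = 16. Expected numbers out of 288:
  red-eyed long-winged: 288 × 9/16 = 162
  red-eyed dumpy-winged: 288 × 3/16 = 54
  sepia-eyed long-winged: 288 × 3/16 = 54
  sepia-eyed dumpy-winged: 288 × 1/16 = 18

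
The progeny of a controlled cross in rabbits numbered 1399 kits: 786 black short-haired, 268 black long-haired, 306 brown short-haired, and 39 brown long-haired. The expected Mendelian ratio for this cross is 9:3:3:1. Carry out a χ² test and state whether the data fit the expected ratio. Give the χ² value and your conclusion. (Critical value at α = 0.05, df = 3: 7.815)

34.233; not consistent

Under the 9:3:3:1 hypothesis (Σ ratio = 16, N = 1399):
  black short-haired: 1399 × 9/16 = 786.9375
  black long-haired: 1399 × 3/16 = 262.3125
  brown short-haired: 1399 × 3/16 = 262.3125
  brown long-haired: 1399 × 1/16 = 87.4375
χ² = Σ (O − E)² / E
  black short-haired: (786 − 786.9375)² / 786.9375 = 0.0011
  black long-haired: (268 − 262.3125)² / 262.3125 = 0.1233
  brown short-haired: (306 − 262.3125)² / 262.3125 = 7.2760
  brown long-haired: (39 − 87.4375)² / 87.4375 = 26.8328
χ² = 0.0011 + 0.1233 + 7.2760 + 26.8328 = 34.2332 ≈ 34.233
Degrees of freedom = 4 − 1 = 3; critical value at α = 0.05 is 7.815.
Since 34.233 > 7.815, we reject the null hypothesis — the data do not fit the 9:3:3:1 ratio.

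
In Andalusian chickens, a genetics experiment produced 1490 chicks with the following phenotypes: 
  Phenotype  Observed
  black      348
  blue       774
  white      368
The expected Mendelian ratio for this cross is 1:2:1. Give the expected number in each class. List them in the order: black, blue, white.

372.5, 745, 372.5

Expected counts for N = 1490 under a 1:2:1 ratio (total parts = 4):
  black: 1490 × 1/4 = 372.5
  blue: 1490 × 2/4 = 745
  white: 1490 × 1/4 = 372.5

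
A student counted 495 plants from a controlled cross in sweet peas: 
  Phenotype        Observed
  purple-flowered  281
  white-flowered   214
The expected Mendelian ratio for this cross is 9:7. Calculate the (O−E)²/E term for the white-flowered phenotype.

Expected counts for N = 495 under a 9:7 ratio (total parts = 16):
  purple-flowered: 495 × 9/16 = 278.4375
  white-flowered: 495 × 7/16 = 216.5625
Contribution of white-flowered: (214 − 216.5625)² / 216.5625 = 0.0303

0.030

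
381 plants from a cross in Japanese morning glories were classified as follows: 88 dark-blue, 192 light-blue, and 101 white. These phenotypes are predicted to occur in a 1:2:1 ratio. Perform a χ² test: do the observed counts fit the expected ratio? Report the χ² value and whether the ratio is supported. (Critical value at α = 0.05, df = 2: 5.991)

0.911; consistent

Under the 1:2:1 hypothesis (Σ ratio = 4, N = 381):
  dark-blue: 381 × 1/4 = 95.25
  light-blue: 381 × 2/4 = 190.5
  white: 381 × 1/4 = 95.25
χ² = Σ (O − E)² / E
  dark-blue: (88 − 95.25)² / 95.25 = 0.5518
  light-blue: (192 − 190.5)² / 190.5 = 0.0118
  white: (101 − 95.25)² / 95.25 = 0.3471
χ² = 0.5518 + 0.0118 + 0.3471 = 0.9107 ≈ 0.911
Degrees of freedom = 3 − 1 = 2; critical value at α = 0.05 is 5.991.
Since 0.911 < 5.991, we fail to reject the null hypothesis — the data are consistent with the 1:2:1 ratio.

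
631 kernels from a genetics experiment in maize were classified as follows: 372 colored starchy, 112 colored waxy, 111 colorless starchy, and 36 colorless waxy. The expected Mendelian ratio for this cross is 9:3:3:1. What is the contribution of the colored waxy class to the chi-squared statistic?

0.337

Under the 9:3:3:1 hypothesis (Σ ratio = 16, N = 631):
  colored starchy: 631 × 9/16 = 354.9375
  colored waxy: 631 × 3/16 = 118.3125
  colorless starchy: 631 × 3/16 = 118.3125
  colorless waxy: 631 × 1/16 = 39.4375
Contribution of colored waxy: (112 − 118.3125)² / 118.3125 = 0.3368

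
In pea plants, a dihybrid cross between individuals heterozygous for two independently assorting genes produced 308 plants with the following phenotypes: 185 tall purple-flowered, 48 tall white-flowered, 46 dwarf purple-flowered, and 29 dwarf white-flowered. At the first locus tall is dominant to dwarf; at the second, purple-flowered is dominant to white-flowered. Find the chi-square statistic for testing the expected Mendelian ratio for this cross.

9.772

A dihybrid F₂ with independent assortment and complete dominance at both loci gives a 9:3:3:1 phenotypic ratio.
Under the 9:3:3:1 hypothesis (Σ ratio = 16, N = 308):
  tall purple-flowered: 308 × 9/16 = 173.25
  tall white-flowered: 308 × 3/16 = 57.75
  dwarf purple-flowered: 308 × 3/16 = 57.75
  dwarf white-flowered: 308 × 1/16 = 19.25
χ² = Σ (O − E)² / E
  tall purple-flowered: (185 − 173.25)² / 173.25 = 0.7969
  tall white-flowered: (48 − 57.75)² / 57.75 = 1.6461
  dwarf purple-flowered: (46 − 57.75)² / 57.75 = 2.3907
  dwarf white-flowered: (29 − 19.25)² / 19.25 = 4.9383
χ² = 0.7969 + 1.6461 + 2.3907 + 4.9383 = 9.772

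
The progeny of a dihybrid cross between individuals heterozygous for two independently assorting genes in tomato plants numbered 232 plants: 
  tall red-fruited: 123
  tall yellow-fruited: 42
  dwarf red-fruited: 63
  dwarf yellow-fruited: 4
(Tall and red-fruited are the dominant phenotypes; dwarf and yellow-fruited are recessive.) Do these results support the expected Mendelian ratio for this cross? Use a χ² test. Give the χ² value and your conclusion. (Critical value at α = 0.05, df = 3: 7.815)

16.828; not consistent

A dihybrid F₂ with independent assortment and complete dominance at both loci gives a 9:3:3:1 phenotypic ratio.
Under the 9:3:3:1 hypothesis (Σ ratio = 16, N = 232):
  tall red-fruited: 232 × 9/16 = 130.5
  tall yellow-fruited: 232 × 3/16 = 43.5
  dwarf red-fruited: 232 × 3/16 = 43.5
  dwarf yellow-fruited: 232 × 1/16 = 14.5
χ² = Σ (O − E)² / E
  tall red-fruited: (123 − 130.5)² / 130.5 = 0.4310
  tall yellow-fruited: (42 − 43.5)² / 43.5 = 0.0517
  dwarf red-fruited: (63 − 43.5)² / 43.5 = 8.7414
  dwarf yellow-fruited: (4 − 14.5)² / 14.5 = 7.6034
χ² = 0.4310 + 0.0517 + 8.7414 + 7.6034 = 16.8275 ≈ 16.828
Degrees of freedom = 4 − 1 = 3; critical value at α = 0.05 is 7.815.
Since 16.828 > 7.815, we reject the null hypothesis — the data do not fit the 9:3:3:1 ratio.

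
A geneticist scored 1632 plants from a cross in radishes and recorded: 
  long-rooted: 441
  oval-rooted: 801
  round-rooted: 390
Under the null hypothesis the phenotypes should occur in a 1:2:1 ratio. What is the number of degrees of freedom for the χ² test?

A goodness-of-fit test with 3 phenotype classes has df = 3 − 1 = 2.

2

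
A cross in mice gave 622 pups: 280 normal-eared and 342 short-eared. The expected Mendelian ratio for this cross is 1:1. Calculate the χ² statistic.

6.180

Total ratio parts = 2. Expected numbers out of 622:
  normal-eared: 622 × 1/2 = 311
  short-eared: 622 × 1/2 = 311
χ² = Σ (O − E)² / E
  normal-eared: (280 − 311)² / 311 = 3.0900
  short-eared: (342 − 311)² / 311 = 3.0900
χ² = 3.0900 + 3.0900 = 6.180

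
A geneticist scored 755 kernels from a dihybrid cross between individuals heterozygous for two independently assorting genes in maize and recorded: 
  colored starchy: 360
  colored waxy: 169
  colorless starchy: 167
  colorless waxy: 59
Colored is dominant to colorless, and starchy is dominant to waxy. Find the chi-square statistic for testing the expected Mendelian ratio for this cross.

A dihybrid F₂ with independent assortment and complete dominance at both loci gives a 9:3:3:1 phenotypic ratio.
Expected counts for N = 755 under a 9:3:3:1 ratio (total parts = 16):
  colored starchy: 755 × 9/16 = 424.6875
  colored waxy: 755 × 3/16 = 141.5625
  colorless starchy: 755 × 3/16 = 141.5625
  colorless waxy: 755 × 1/16 = 47.1875
χ² = Σ (O − E)² / E
  colored starchy: (360 − 424.6875)² / 424.6875 = 9.8531
  colored waxy: (169 − 141.5625)² / 141.5625 = 5.3179
  colorless starchy: (167 − 141.5625)² / 141.5625 = 4.5709
  colorless waxy: (59 − 47.1875)² / 47.1875 = 2.9570
χ² = 9.8531 + 5.3179 + 4.5709 + 2.9570 = 22.6989 ≈ 22.699

22.699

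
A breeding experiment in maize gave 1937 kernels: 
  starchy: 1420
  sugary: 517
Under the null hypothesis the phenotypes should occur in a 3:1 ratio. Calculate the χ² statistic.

2.953

Expected counts for N = 1937 under a 3:1 ratio (total parts = 4):
  starchy: 1937 × 3/4 = 1452.75
  sugary: 1937 × 1/4 = 484.25
χ² = Σ (O − E)² / E
  starchy: (1420 − 1452.75)² / 1452.75 = 0.7383
  sugary: (517 − 484.25)² / 484.25 = 2.2149
χ² = 0.7383 + 2.2149 = 2.9532 ≈ 2.953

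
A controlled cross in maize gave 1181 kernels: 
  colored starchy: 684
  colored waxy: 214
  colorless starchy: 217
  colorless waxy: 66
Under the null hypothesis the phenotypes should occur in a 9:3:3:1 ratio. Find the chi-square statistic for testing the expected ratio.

Total ratio parts = 16. Expected numbers out of 1181:
  colored starchy: 1181 × 9/16 = 664.3125
  colored waxy: 1181 × 3/16 = 221.4375
  colorless starchy: 1181 × 3/16 = 221.4375
  colorless waxy: 1181 × 1/16 = 73.8125
χ² = Σ (O − E)² / E
  colored starchy: (684 − 664.3125)² / 664.3125 = 0.5835
  colored waxy: (214 − 221.4375)² / 221.4375 = 0.2498
  colorless starchy: (217 − 221.4375)² / 221.4375 = 0.0889
  colorless waxy: (66 − 73.8125)² / 73.8125 = 0.8269
χ² = 0.5835 + 0.2498 + 0.0889 + 0.8269 = 1.7491 ≈ 1.749

1.749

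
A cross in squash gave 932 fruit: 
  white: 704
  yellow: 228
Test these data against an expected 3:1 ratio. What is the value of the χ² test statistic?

0.143

Under the 3:1 hypothesis (Σ ratio = 4, N = 932):
  white: 932 × 3/4 = 699
  yellow: 932 × 1/4 = 233
χ² = Σ (O − E)² / E
  white: (704 − 699)² / 699 = 0.0358
  yellow: (228 − 233)² / 233 = 0.1073
χ² = 0.0358 + 0.1073 = 0.1431 ≈ 0.143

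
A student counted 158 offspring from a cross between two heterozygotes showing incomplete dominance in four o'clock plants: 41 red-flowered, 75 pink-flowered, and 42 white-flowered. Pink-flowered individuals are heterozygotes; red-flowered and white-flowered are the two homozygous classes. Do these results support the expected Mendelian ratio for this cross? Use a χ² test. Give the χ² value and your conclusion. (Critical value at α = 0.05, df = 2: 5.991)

0.418; consistent

With incomplete dominance, a heterozygote × heterozygote cross gives a 1:2:1 phenotypic ratio.
The 1:2:1 ratio has 4 parts, so with N = 158 the expected counts are:
  red-flowered: 158 × 1/4 = 39.5
  pink-flowered: 158 × 2/4 = 79
  white-flowered: 158 × 1/4 = 39.5
χ² = Σ (O − E)² / E
  red-flowered: (41 − 39.5)² / 39.5 = 0.0570
  pink-flowered: (75 − 79)² / 79 = 0.2025
  white-flowered: (42 − 39.5)² / 39.5 = 0.1582
χ² = 0.0570 + 0.2025 + 0.1582 = 0.4177 ≈ 0.418
Degrees of freedom = 3 − 1 = 2; critical value at α = 0.05 is 5.991.
Since 0.418 < 5.991, we fail to reject the null hypothesis — the data are consistent with the 1:2:1 ratio.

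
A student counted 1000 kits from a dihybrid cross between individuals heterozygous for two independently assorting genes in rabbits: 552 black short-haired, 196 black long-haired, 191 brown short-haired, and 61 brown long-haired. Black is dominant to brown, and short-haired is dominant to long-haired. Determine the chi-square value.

0.683

A dihybrid F₂ with independent assortment and complete dominance at both loci gives a 9:3:3:1 phenotypic ratio.
The 9:3:3:1 ratio has 16 parts, so with N = 1000 the expected counts are:
  black short-haired: 1000 × 9/16 = 562.5
  black long-haired: 1000 × 3/16 = 187.5
  brown short-haired: 1000 × 3/16 = 187.5
  brown long-haired: 1000 × 1/16 = 62.5
χ² = Σ (O − E)² / E
  black short-haired: (552 − 562.5)² / 562.5 = 0.1960
  black long-haired: (196 − 187.5)² / 187.5 = 0.3853
  brown short-haired: (191 − 187.5)² / 187.5 = 0.0653
  brown long-haired: (61 − 62.5)² / 62.5 = 0.0360
χ² = 0.1960 + 0.3853 + 0.0653 + 0.0360 = 0.6826 ≈ 0.683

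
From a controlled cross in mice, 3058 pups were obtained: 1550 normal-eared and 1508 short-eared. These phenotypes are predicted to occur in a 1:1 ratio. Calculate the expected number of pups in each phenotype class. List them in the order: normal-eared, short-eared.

Under the 1:1 hypothesis (Σ ratio = 2, N = 3058):
  normal-eared: 3058 × 1/2 = 1529
  short-eared: 3058 × 1/2 = 1529

1529, 1529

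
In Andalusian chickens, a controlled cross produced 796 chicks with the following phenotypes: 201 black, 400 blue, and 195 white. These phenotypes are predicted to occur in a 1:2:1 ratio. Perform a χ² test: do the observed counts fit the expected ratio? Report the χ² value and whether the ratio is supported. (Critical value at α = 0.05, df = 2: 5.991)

The 1:2:1 ratio has 4 parts, so with N = 796 the expected counts are:
  black: 796 × 1/4 = 199
  blue: 796 × 2/4 = 398
  white: 796 × 1/4 = 199
χ² = Σ (O − E)² / E
  black: (201 − 199)² / 199 = 0.0201
  blue: (400 − 398)² / 398 = 0.0101
  white: (195 − 199)² / 199 = 0.0804
χ² = 0.0201 + 0.0101 + 0.0804 = 0.1106 ≈ 0.111
Degrees of freedom = 3 − 1 = 2; critical value at α = 0.05 is 5.991.
Since 0.111 < 5.991, we fail to reject the null hypothesis — the data are consistent with the 1:2:1 ratio.

0.111; consistent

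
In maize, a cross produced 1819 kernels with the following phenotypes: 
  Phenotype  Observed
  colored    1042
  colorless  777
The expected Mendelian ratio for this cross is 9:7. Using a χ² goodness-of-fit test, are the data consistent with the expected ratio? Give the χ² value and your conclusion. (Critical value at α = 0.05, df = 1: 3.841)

0.791; consistent

Expected counts for N = 1819 under a 9:7 ratio (total parts = 16):
  colored: 1819 × 9/16 = 1023.1875
  colorless: 1819 × 7/16 = 795.8125
χ² = Σ (O − E)² / E
  colored: (1042 − 1023.1875)² / 1023.1875 = 0.3459
  colorless: (777 − 795.8125)² / 795.8125 = 0.4447
χ² = 0.3459 + 0.4447 = 0.7906 ≈ 0.791
Degrees of freedom = 2 − 1 = 1; critical value at α = 0.05 is 3.841.
Since 0.791 < 3.841, we fail to reject the null hypothesis — the data are consistent with the 9:7 ratio.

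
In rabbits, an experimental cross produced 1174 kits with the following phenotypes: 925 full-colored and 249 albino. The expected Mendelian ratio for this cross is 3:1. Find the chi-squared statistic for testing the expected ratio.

8.996

Under the 3:1 hypothesis (Σ ratio = 4, N = 1174):
  full-colored: 1174 × 3/4 = 880.5
  albino: 1174 × 1/4 = 293.5
χ² = Σ (O − E)² / E
  full-colored: (925 − 880.5)² / 880.5 = 2.2490
  albino: (249 − 293.5)² / 293.5 = 6.7470
χ² = 2.2490 + 6.7470 = 8.996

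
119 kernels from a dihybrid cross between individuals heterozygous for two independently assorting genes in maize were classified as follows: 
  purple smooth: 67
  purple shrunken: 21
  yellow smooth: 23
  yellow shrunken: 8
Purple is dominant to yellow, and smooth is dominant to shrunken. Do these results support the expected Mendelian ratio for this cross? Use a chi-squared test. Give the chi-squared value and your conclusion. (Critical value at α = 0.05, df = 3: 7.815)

0.141; consistent

A dihybrid F₂ with independent assortment and complete dominance at both loci gives a 9:3:3:1 phenotypic ratio.
Total ratio parts = 16. Expected numbers out of 119:
  purple smooth: 119 × 9/16 = 66.9375
  purple shrunken: 119 × 3/16 = 22.3125
  yellow smooth: 119 × 3/16 = 22.3125
  yellow shrunken: 119 × 1/16 = 7.4375
χ² = Σ (O − E)² / E
  purple smooth: (67 − 66.9375)² / 66.9375 = 0.0001
  purple shrunken: (21 − 22.3125)² / 22.3125 = 0.0772
  yellow smooth: (23 − 22.3125)² / 22.3125 = 0.0212
  yellow shrunken: (8 − 7.4375)² / 7.4375 = 0.0425
χ² = 0.0001 + 0.0772 + 0.0212 + 0.0425 = 0.141
Degrees of freedom = 4 − 1 = 3; critical value at α = 0.05 is 7.815.
Since 0.141 < 7.815, we fail to reject the null hypothesis — the data are consistent with the 9:3:3:1 ratio.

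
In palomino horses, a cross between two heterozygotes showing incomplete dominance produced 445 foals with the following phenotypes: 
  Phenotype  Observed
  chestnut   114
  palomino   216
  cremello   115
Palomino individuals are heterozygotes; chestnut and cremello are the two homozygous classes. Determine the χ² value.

With incomplete dominance, a heterozygote × heterozygote cross gives a 1:2:1 phenotypic ratio.
Expected counts for N = 445 under a 1:2:1 ratio (total parts = 4):
  chestnut: 445 × 1/4 = 111.25
  palomino: 445 × 2/4 = 222.5
  cremello: 445 × 1/4 = 111.25
χ² = Σ (O − E)² / E
  chestnut: (114 − 111.25)² / 111.25 = 0.0680
  palomino: (216 − 222.5)² / 222.5 = 0.1899
  cremello: (115 − 111.25)² / 111.25 = 0.1264
χ² = 0.0680 + 0.1899 + 0.1264 = 0.3843 ≈ 0.384

0.384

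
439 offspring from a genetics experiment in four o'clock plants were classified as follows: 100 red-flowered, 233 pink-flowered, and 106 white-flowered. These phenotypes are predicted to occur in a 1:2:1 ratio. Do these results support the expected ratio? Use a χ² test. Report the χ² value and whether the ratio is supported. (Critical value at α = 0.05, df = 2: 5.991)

1.825; consistent

The 1:2:1 ratio has 4 parts, so with N = 439 the expected counts are:
  red-flowered: 439 × 1/4 = 109.75
  pink-flowered: 439 × 2/4 = 219.5
  white-flowered: 439 × 1/4 = 109.75
χ² = Σ (O − E)² / E
  red-flowered: (100 − 109.75)² / 109.75 = 0.8662
  pink-flowered: (233 − 219.5)² / 219.5 = 0.8303
  white-flowered: (106 − 109.75)² / 109.75 = 0.1281
χ² = 0.8662 + 0.8303 + 0.1281 = 1.8246 ≈ 1.825
Degrees of freedom = 3 − 1 = 2; critical value at α = 0.05 is 5.991.
Since 1.825 < 5.991, we fail to reject the null hypothesis — the data are consistent with the 1:2:1 ratio.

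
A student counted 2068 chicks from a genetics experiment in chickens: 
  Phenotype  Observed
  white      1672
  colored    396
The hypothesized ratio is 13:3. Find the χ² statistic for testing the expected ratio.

Total ratio parts = 16. Expected numbers out of 2068:
  white: 2068 × 13/16 = 1680.25
  colored: 2068 × 3/16 = 387.75
χ² = Σ (O − E)² / E
  white: (1672 − 1680.25)² / 1680.25 = 0.0405
  colored: (396 − 387.75)² / 387.75 = 0.1755
χ² = 0.0405 + 0.1755 = 0.216

0.216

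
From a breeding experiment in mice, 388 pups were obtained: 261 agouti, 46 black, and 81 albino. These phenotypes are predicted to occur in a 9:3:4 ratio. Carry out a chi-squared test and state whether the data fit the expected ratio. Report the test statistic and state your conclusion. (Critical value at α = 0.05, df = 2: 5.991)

Under the 9:3:4 hypothesis (Σ ratio = 16, N = 388):
  agouti: 388 × 9/16 = 218.25
  black: 388 × 3/16 = 72.75
  albino: 388 × 4/16 = 97
χ² = Σ (O − E)² / E
  agouti: (261 − 218.25)² / 218.25 = 8.3737
  black: (46 − 72.75)² / 72.75 = 9.8359
  albino: (81 − 97)² / 97 = 2.6392
χ² = 8.3737 + 9.8359 + 2.6392 = 20.8488 ≈ 20.849
Degrees of freedom = 3 − 1 = 2; critical value at α = 0.05 is 5.991.
Since 20.849 > 5.991, we reject the null hypothesis — the data do not fit the 9:3:4 ratio.

20.849; not consistent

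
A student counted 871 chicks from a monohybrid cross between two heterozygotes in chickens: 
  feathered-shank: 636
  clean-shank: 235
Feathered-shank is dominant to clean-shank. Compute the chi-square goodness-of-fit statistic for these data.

1.822

For a monohybrid cross between heterozygotes with complete dominance, the expected phenotypic ratio is 3:1.
The 3:1 ratio has 4 parts, so with N = 871 the expected counts are:
  feathered-shank: 871 × 3/4 = 653.25
  clean-shank: 871 × 1/4 = 217.75
χ² = Σ (O − E)² / E
  feathered-shank: (636 − 653.25)² / 653.25 = 0.4555
  clean-shank: (235 − 217.75)² / 217.75 = 1.3665
χ² = 0.4555 + 1.3665 = 1.822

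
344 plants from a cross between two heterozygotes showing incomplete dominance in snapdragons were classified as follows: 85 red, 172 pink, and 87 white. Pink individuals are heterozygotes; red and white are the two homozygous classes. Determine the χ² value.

0.023

With incomplete dominance, a heterozygote × heterozygote cross gives a 1:2:1 phenotypic ratio.
The 1:2:1 ratio has 4 parts, so with N = 344 the expected counts are:
  red: 344 × 1/4 = 86
  pink: 344 × 2/4 = 172
  white: 344 × 1/4 = 86
χ² = Σ (O − E)² / E
  red: (85 − 86)² / 86 = 0.0116
  pink: (172 − 172)² / 172 = 0.0000
  white: (87 − 86)² / 86 = 0.0116
χ² = 0.0116 + 0.0000 + 0.0116 = 0.0232 ≈ 0.023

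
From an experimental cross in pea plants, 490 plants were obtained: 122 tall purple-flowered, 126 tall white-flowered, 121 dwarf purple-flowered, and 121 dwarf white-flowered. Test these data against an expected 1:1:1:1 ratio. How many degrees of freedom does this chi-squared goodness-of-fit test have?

3

A goodness-of-fit test with 4 phenotype classes has df = 4 − 1 = 3.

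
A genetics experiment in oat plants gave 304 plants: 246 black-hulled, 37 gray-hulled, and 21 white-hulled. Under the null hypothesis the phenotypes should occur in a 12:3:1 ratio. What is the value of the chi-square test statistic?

Expected counts for N = 304 under a 12:3:1 ratio (total parts = 16):
  black-hulled: 304 × 12/16 = 228
  gray-hulled: 304 × 3/16 = 57
  white-hulled: 304 × 1/16 = 19
χ² = Σ (O − E)² / E
  black-hulled: (246 − 228)² / 228 = 1.4211
  gray-hulled: (37 − 57)² / 57 = 7.0175
  white-hulled: (21 − 19)² / 19 = 0.2105
χ² = 1.4211 + 7.0175 + 0.2105 = 8.6491 ≈ 8.649

8.649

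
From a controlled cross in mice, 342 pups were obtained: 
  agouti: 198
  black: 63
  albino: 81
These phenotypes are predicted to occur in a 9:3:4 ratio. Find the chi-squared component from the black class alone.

0.020

Under the 9:3:4 hypothesis (Σ ratio = 16, N = 342):
  agouti: 342 × 9/16 = 192.375
  black: 342 × 3/16 = 64.125
  albino: 342 × 4/16 = 85.5
Contribution of black: (63 − 64.125)² / 64.125 = 0.0197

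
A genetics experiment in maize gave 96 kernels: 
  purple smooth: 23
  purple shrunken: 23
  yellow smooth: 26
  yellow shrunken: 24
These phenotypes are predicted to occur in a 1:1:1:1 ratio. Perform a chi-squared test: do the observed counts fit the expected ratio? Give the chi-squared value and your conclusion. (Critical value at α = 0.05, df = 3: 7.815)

The 1:1:1:1 ratio has 4 parts, so with N = 96 the expected counts are:
  purple smooth: 96 × 1/4 = 24
  purple shrunken: 96 × 1/4 = 24
  yellow smooth: 96 × 1/4 = 24
  yellow shrunken: 96 × 1/4 = 24
χ² = Σ (O − E)² / E
  purple smooth: (23 − 24)² / 24 = 0.0417
  purple shrunken: (23 − 24)² / 24 = 0.0417
  yellow smooth: (26 − 24)² / 24 = 0.1667
  yellow shrunken: (24 − 24)² / 24 = 0.0000
χ² = 0.0417 + 0.0417 + 0.1667 + 0.0000 = 0.2501 ≈ 0.250
Degrees of freedom = 4 − 1 = 3; critical value at α = 0.05 is 7.815.
Since 0.250 < 7.815, we fail to reject the null hypothesis — the data are consistent with the 1:1:1:1 ratio.

0.250; consistent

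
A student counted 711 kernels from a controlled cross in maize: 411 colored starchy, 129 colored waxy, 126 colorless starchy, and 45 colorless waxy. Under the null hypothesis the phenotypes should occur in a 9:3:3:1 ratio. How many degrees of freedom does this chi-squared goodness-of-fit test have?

A goodness-of-fit test with 4 phenotype classes has df = 4 − 1 = 3.

3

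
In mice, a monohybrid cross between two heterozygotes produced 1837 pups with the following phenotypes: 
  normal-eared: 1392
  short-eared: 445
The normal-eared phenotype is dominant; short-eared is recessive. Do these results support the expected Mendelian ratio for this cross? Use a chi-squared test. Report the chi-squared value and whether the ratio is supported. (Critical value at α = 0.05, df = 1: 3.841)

0.590; consistent

For a monohybrid cross between heterozygotes with complete dominance, the expected phenotypic ratio is 3:1.
Expected counts for N = 1837 under a 3:1 ratio (total parts = 4):
  normal-eared: 1837 × 3/4 = 1377.75
  short-eared: 1837 × 1/4 = 459.25
χ² = Σ (O − E)² / E
  normal-eared: (1392 − 1377.75)² / 1377.75 = 0.1474
  short-eared: (445 − 459.25)² / 459.25 = 0.4422
χ² = 0.1474 + 0.4422 = 0.5896 ≈ 0.590
Degrees of freedom = 2 − 1 = 1; critical value at α = 0.05 is 3.841.
Since 0.590 < 3.841, we fail to reject the null hypothesis — the data are consistent with the 3:1 ratio.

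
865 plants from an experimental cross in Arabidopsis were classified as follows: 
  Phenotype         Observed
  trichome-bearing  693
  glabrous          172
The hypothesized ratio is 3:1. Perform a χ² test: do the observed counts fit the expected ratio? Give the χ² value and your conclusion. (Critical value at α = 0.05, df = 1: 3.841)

Expected counts for N = 865 under a 3:1 ratio (total parts = 4):
  trichome-bearing: 865 × 3/4 = 648.75
  glabrous: 865 × 1/4 = 216.25
χ² = Σ (O − E)² / E
  trichome-bearing: (693 − 648.75)² / 648.75 = 3.0182
  glabrous: (172 − 216.25)² / 216.25 = 9.0546
χ² = 3.0182 + 9.0546 = 12.0728 ≈ 12.073
Degrees of freedom = 2 − 1 = 1; critical value at α = 0.05 is 3.841.
Since 12.073 > 3.841, we reject the null hypothesis — the data do not fit the 3:1 ratio.

12.073; not consistent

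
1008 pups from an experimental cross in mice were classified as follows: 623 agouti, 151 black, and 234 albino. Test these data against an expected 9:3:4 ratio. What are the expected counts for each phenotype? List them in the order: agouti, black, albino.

567, 189, 252

Total ratio parts = 16. Expected numbers out of 1008:
  agouti: 1008 × 9/16 = 567
  black: 1008 × 3/16 = 189
  albino: 1008 × 4/16 = 252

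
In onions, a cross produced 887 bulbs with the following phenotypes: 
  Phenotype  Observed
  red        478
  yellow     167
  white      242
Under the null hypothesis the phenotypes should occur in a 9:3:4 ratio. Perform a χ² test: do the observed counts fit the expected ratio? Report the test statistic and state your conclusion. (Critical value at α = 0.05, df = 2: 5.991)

2.731; consistent

Expected counts for N = 887 under a 9:3:4 ratio (total parts = 16):
  red: 887 × 9/16 = 498.9375
  yellow: 887 × 3/16 = 166.3125
  white: 887 × 4/16 = 221.75
χ² = Σ (O − E)² / E
  red: (478 − 498.9375)² / 498.9375 = 0.8786
  yellow: (167 − 166.3125)² / 166.3125 = 0.0028
  white: (242 − 221.75)² / 221.75 = 1.8492
χ² = 0.8786 + 0.0028 + 1.8492 = 2.7306 ≈ 2.731
Degrees of freedom = 3 − 1 = 2; critical value at α = 0.05 is 5.991.
Since 2.731 < 5.991, we fail to reject the null hypothesis — the data are consistent with the 9:3:4 ratio.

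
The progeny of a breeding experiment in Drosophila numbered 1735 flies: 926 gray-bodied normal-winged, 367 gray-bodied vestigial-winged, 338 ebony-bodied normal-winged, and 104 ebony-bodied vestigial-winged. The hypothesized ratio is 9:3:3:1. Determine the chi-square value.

The 9:3:3:1 ratio has 16 parts, so with N = 1735 the expected counts are:
  gray-bodied normal-winged: 1735 × 9/16 = 975.9375
  gray-bodied vestigial-winged: 1735 × 3/16 = 325.3125
  ebony-bodied normal-winged: 1735 × 3/16 = 325.3125
  ebony-bodied vestigial-winged: 1735 × 1/16 = 108.4375
χ² = Σ (O − E)² / E
  gray-bodied normal-winged: (926 − 975.9375)² / 975.9375 = 2.5552
  gray-bodied vestigial-winged: (367 − 325.3125)² / 325.3125 = 5.3421
  ebony-bodied normal-winged: (338 − 325.3125)² / 325.3125 = 0.4948
  ebony-bodied vestigial-winged: (104 − 108.4375)² / 108.4375 = 0.1816
χ² = 2.5552 + 5.3421 + 0.4948 + 0.1816 = 8.5737 ≈ 8.574

8.574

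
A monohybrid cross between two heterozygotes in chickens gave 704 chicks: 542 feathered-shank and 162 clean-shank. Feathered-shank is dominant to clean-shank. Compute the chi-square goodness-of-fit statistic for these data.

1.485

For a monohybrid cross between heterozygotes with complete dominance, the expected phenotypic ratio is 3:1.
Total ratio parts = 4. Expected numbers out of 704:
  feathered-shank: 704 × 3/4 = 528
  clean-shank: 704 × 1/4 = 176
χ² = Σ (O − E)² / E
  feathered-shank: (542 − 528)² / 528 = 0.3712
  clean-shank: (162 − 176)² / 176 = 1.1136
χ² = 0.3712 + 1.1136 = 1.4848 ≈ 1.485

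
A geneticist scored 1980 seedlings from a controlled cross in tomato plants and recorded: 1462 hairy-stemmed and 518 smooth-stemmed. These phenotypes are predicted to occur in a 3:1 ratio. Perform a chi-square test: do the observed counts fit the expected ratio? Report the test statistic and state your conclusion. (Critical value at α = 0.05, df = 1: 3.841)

1.425; consistent

The 3:1 ratio has 4 parts, so with N = 1980 the expected counts are:
  hairy-stemmed: 1980 × 3/4 = 1485
  smooth-stemmed: 1980 × 1/4 = 495
χ² = Σ (O − E)² / E
  hairy-stemmed: (1462 − 1485)² / 1485 = 0.3562
  smooth-stemmed: (518 − 495)² / 495 = 1.0687
χ² = 0.3562 + 1.0687 = 1.4249 ≈ 1.425
Degrees of freedom = 2 − 1 = 1; critical value at α = 0.05 is 3.841.
Since 1.425 < 3.841, we fail to reject the null hypothesis — the data are consistent with the 3:1 ratio.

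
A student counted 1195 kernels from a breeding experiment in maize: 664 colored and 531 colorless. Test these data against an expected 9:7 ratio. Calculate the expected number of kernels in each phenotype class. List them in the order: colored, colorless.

The 9:7 ratio has 16 parts, so with N = 1195 the expected counts are:
  colored: 1195 × 9/16 = 672.1875
  colorless: 1195 × 7/16 = 522.8125

672.1875, 522.8125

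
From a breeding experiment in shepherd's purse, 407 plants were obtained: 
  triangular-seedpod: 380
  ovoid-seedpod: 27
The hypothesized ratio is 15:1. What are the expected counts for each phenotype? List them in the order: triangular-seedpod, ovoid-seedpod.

381.5625, 25.4375

Under the 15:1 hypothesis (Σ ratio = 16, N = 407):
  triangular-seedpod: 407 × 15/16 = 381.5625
  ovoid-seedpod: 407 × 1/16 = 25.4375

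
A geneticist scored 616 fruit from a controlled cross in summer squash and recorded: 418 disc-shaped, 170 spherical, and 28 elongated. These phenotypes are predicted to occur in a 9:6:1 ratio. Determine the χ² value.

Under the 9:6:1 hypothesis (Σ ratio = 16, N = 616):
  disc-shaped: 616 × 9/16 = 346.5
  spherical: 616 × 6/16 = 231
  elongated: 616 × 1/16 = 38.5
χ² = Σ (O − E)² / E
  disc-shaped: (418 − 346.5)² / 346.5 = 14.7540
  spherical: (170 − 231)² / 231 = 16.1082
  elongated: (28 − 38.5)² / 38.5 = 2.8636
χ² = 14.7540 + 16.1082 + 2.8636 = 33.7258 ≈ 33.726

33.726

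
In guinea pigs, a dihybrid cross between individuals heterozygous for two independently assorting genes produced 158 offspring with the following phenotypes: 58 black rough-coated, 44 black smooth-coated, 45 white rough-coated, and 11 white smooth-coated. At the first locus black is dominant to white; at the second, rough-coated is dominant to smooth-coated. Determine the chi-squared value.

A dihybrid F₂ with independent assortment and complete dominance at both loci gives a 9:3:3:1 phenotypic ratio.
Under the 9:3:3:1 hypothesis (Σ ratio = 16, N = 158):
  black rough-coated: 158 × 9/16 = 88.875
  black smooth-coated: 158 × 3/16 = 29.625
  white rough-coated: 158 × 3/16 = 29.625
  white smooth-coated: 158 × 1/16 = 9.875
χ² = Σ (O − E)² / E
  black rough-coated: (58 − 88.875)² / 88.875 = 10.7259
  black smooth-coated: (44 − 29.625)² / 29.625 = 6.9752
  white rough-coated: (45 − 29.625)² / 29.625 = 7.9794
  white smooth-coated: (11 − 9.875)² / 9.875 = 0.1282
χ² = 10.7259 + 6.9752 + 7.9794 + 0.1282 = 25.8087 ≈ 25.809

25.809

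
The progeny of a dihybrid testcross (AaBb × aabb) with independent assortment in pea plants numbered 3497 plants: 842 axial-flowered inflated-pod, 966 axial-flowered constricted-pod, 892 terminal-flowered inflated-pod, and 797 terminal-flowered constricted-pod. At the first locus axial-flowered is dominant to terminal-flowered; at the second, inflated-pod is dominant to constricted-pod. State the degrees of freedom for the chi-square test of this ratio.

3

A dihybrid testcross with independent assortment gives a 1:1:1:1 ratio.
A goodness-of-fit test with 4 phenotype classes has df = 4 − 1 = 3.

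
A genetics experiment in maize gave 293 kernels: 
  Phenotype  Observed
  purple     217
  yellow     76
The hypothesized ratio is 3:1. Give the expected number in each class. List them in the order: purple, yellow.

Total ratio parts = 4. Expected numbers out of 293:
  purple: 293 × 3/4 = 219.75
  yellow: 293 × 1/4 = 73.25

219.75, 73.25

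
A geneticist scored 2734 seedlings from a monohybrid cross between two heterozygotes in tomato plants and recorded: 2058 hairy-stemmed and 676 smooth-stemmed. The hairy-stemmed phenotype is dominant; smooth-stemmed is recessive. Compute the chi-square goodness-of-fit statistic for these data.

0.110

For a monohybrid cross between heterozygotes with complete dominance, the expected phenotypic ratio is 3:1.
The 3:1 ratio has 4 parts, so with N = 2734 the expected counts are:
  hairy-stemmed: 2734 × 3/4 = 2050.5
  smooth-stemmed: 2734 × 1/4 = 683.5
χ² = Σ (O − E)² / E
  hairy-stemmed: (2058 − 2050.5)² / 2050.5 = 0.0274
  smooth-stemmed: (676 − 683.5)² / 683.5 = 0.0823
χ² = 0.0274 + 0.0823 = 0.1097 ≈ 0.110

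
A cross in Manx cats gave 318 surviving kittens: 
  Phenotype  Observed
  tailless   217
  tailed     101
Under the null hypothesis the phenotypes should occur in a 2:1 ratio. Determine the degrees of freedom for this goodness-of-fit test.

1

A goodness-of-fit test with 2 phenotype classes has df = 2 − 1 = 1.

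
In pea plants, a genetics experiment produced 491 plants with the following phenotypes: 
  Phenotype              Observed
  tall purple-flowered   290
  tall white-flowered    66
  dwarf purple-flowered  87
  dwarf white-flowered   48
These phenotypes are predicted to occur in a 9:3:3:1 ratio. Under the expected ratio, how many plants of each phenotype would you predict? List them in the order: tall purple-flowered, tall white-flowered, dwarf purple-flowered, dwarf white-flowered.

Total ratio parts = 16. Expected numbers out of 491:
  tall purple-flowered: 491 × 9/16 = 276.1875
  tall white-flowered: 491 × 3/16 = 92.0625
  dwarf purple-flowered: 491 × 3/16 = 92.0625
  dwarf white-flowered: 491 × 1/16 = 30.6875

276.1875, 92.0625, 92.0625, 30.6875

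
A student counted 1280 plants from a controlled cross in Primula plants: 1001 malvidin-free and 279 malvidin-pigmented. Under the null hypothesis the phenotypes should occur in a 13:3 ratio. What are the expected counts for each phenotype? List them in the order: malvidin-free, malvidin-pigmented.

Expected counts for N = 1280 under a 13:3 ratio (total parts = 16):
  malvidin-free: 1280 × 13/16 = 1040
  malvidin-pigmented: 1280 × 3/16 = 240

1040, 240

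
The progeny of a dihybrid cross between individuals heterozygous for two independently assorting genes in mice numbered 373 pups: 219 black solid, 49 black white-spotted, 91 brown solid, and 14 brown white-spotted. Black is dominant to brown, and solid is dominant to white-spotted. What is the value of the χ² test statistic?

A dihybrid F₂ with independent assortment and complete dominance at both loci gives a 9:3:3:1 phenotypic ratio.
The 9:3:3:1 ratio has 16 parts, so with N = 373 the expected counts are:
  black solid: 373 × 9/16 = 209.8125
  black white-spotted: 373 × 3/16 = 69.9375
  brown solid: 373 × 3/16 = 69.9375
  brown white-spotted: 373 × 1/16 = 23.3125
χ² = Σ (O − E)² / E
  black solid: (219 − 209.8125)² / 209.8125 = 0.4023
  black white-spotted: (49 − 69.9375)² / 69.9375 = 6.2682
  brown solid: (91 − 69.9375)² / 69.9375 = 6.3432
  brown white-spotted: (14 − 23.3125)² / 23.3125 = 3.7200
χ² = 0.4023 + 6.2682 + 6.3432 + 3.7200 = 16.7337 ≈ 16.734

16.734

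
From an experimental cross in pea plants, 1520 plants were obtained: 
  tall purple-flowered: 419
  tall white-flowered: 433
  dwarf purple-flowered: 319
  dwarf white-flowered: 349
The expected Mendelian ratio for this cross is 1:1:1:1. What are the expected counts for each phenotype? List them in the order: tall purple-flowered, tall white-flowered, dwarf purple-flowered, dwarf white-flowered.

Under the 1:1:1:1 hypothesis (Σ ratio = 4, N = 1520):
  tall purple-flowered: 1520 × 1/4 = 380
  tall white-flowered: 1520 × 1/4 = 380
  dwarf purple-flowered: 1520 × 1/4 = 380
  dwarf white-flowered: 1520 × 1/4 = 380

380, 380, 380, 380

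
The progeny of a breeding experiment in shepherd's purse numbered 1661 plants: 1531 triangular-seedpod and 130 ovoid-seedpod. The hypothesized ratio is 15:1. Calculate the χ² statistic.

7.046

Under the 15:1 hypothesis (Σ ratio = 16, N = 1661):
  triangular-seedpod: 1661 × 15/16 = 1557.1875
  ovoid-seedpod: 1661 × 1/16 = 103.8125
χ² = Σ (O − E)² / E
  triangular-seedpod: (1531 − 1557.1875)² / 1557.1875 = 0.4404
  ovoid-seedpod: (130 − 103.8125)² / 103.8125 = 6.6060
χ² = 0.4404 + 6.6060 = 7.0464 ≈ 7.046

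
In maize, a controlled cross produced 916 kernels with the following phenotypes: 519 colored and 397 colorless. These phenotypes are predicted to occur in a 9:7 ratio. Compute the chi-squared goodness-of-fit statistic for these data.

Expected counts for N = 916 under a 9:7 ratio (total parts = 16):
  colored: 916 × 9/16 = 515.25
  colorless: 916 × 7/16 = 400.75
χ² = Σ (O − E)² / E
  colored: (519 − 515.25)² / 515.25 = 0.0273
  colorless: (397 − 400.75)² / 400.75 = 0.0351
χ² = 0.0273 + 0.0351 = 0.0624 ≈ 0.062

0.062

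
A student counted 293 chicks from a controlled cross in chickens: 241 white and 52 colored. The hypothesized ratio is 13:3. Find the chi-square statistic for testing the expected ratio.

Total ratio parts = 16. Expected numbers out of 293:
  white: 293 × 13/16 = 238.0625
  colored: 293 × 3/16 = 54.9375
χ² = Σ (O − E)² / E
  white: (241 − 238.0625)² / 238.0625 = 0.0362
  colored: (52 − 54.9375)² / 54.9375 = 0.1571
χ² = 0.0362 + 0.1571 = 0.1933 ≈ 0.193

0.193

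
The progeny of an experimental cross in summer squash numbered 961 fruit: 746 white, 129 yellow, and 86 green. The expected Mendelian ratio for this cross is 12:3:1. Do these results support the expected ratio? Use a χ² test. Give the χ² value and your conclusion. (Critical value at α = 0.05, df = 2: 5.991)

26.627; not consistent

The 12:3:1 ratio has 16 parts, so with N = 961 the expected counts are:
  white: 961 × 12/16 = 720.75
  yellow: 961 × 3/16 = 180.1875
  green: 961 × 1/16 = 60.0625
χ² = Σ (O − E)² / E
  white: (746 − 720.75)² / 720.75 = 0.8846
  yellow: (129 − 180.1875)² / 180.1875 = 14.5413
  green: (86 − 60.0625)² / 60.0625 = 11.2009
χ² = 0.8846 + 14.5413 + 11.2009 = 26.6268 ≈ 26.627
Degrees of freedom = 3 − 1 = 2; critical value at α = 0.05 is 5.991.
Since 26.627 > 5.991, we reject the null hypothesis — the data do not fit the 12:3:1 ratio.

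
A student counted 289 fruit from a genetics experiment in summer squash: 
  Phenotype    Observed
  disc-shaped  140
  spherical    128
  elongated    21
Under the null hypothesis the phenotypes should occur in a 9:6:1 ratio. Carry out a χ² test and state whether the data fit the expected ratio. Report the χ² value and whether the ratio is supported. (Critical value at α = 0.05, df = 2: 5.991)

The 9:6:1 ratio has 16 parts, so with N = 289 the expected counts are:
  disc-shaped: 289 × 9/16 = 162.5625
  spherical: 289 × 6/16 = 108.375
  elongated: 289 × 1/16 = 18.0625
χ² = Σ (O − E)² / E
  disc-shaped: (140 − 162.5625)² / 162.5625 = 3.1315
  spherical: (128 − 108.375)² / 108.375 = 3.5538
  elongated: (21 − 18.0625)² / 18.0625 = 0.4777
χ² = 3.1315 + 3.5538 + 0.4777 = 7.163
Degrees of freedom = 3 − 1 = 2; critical value at α = 0.05 is 5.991.
Since 7.163 > 5.991, we reject the null hypothesis — the data do not fit the 9:6:1 ratio.

7.163; not consistent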